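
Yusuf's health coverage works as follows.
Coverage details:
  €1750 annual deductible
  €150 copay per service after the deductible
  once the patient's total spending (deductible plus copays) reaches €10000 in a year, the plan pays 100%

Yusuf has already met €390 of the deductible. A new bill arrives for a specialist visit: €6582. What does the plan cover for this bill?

Remaining deductible: €1750 − €390 = €1360.
After the €1360 deductible portion, €6582 − €1360 = €5222 is subject to the copay.
Copay on this service: €150.
Patient responsibility before any cap: €1360 + €150 = €1510.
Year-to-date out-of-pocket becomes €390 + €1510 = €1900, still under the €10000 maximum, so no cap applies.
Insurer pays the balance: €6582 − €1510 = €5072.

€5072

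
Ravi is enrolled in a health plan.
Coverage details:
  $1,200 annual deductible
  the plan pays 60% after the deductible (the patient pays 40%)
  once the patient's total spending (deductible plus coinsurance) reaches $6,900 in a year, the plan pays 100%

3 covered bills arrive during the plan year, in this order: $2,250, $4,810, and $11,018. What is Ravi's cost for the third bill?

$3,356

Claim 1 ($2,250): deductible takes $1,200, $1,050 remains; coinsurance $1,050 × 40% = $420. Patient pays $1,620; OOP now $1,620.
Claim 2 ($4,810): deductible already satisfied, so patient's share is 40% × $4,810 = $1,924. Cost to patient: $1,924. OOP to date $3,544.
Claim 3 ($11,018): deductible met; 40% of $11,018 = $4,407.20. That would push OOP to $7,951.20, over the $6,900 cap, so patient pays $6,900 − $3,544 = $3,356.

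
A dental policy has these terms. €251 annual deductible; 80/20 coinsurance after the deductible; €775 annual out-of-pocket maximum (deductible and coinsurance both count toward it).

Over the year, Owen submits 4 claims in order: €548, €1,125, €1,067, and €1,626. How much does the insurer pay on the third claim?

€853.60

Claim 1 (€548): deductible takes €251, €297 remains; coinsurance €297 × 20% = €59.40. Patient owes €310.40 (running OOP €310.40). Plan pays €548 − €310.40 = €237.60.
Claim 2 (€1,125): deductible met; 20% of €1,125 = €225. Cost to patient: €225. OOP to date €535.40. Plan pays €1,125 − €225 = €900.
Claim 3 (€1,067): 20% coinsurance on €1,067 = €213.40. Patient owes €213.40 (running OOP €748.80). Insurer: €1,067 − €213.40 = €853.60.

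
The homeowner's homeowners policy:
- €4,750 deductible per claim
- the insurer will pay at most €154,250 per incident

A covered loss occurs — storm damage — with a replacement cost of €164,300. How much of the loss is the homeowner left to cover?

€10,050

Less the €4,750 deductible: €164,300 − €4,750 = €159,550.
€159,550 exceeds the €154,250 limit, so the insurer pays the limit: €154,250.
Out of pocket: €164,300 − €154,250 = €10,050.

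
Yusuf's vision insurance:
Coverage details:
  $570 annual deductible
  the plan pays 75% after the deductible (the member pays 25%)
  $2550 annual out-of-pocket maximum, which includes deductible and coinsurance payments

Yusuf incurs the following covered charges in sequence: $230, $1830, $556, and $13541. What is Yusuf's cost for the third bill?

$139

Bill 1, $230: all of it applies to the deductible. Cost to member: $230. OOP to date $230.
Bill 2, $1830: $340 to deductible, leaving $1490; coinsurance $1490 × 25% = $372.50. Member pays $712.50; OOP now $942.50.
Bill 3, $556: deductible met; 25% of $556 = $139. Member owes $139 (running OOP $1081.50).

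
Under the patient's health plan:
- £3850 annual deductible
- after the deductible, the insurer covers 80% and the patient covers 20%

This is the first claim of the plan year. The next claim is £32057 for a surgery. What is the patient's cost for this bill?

The full £3850 deductible is still open; £3850 of this bill applies to it.
That leaves £32057 − £3850 = £28207 for coinsurance.
Coinsurance: £28207 × 20% = £5641.40.
That puts the patient's cost at £3850 + £5641.40 = £9491.40.

£9491.40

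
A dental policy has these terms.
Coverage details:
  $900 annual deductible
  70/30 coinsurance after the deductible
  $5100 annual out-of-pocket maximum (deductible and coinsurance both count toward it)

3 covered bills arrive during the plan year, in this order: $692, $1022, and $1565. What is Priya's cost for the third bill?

$469.50

Claim 1 ($692): entire amount goes to the deductible. Patient pays $692; OOP now $692.
Claim 2 ($1022): $208 to deductible, leaving $814; coinsurance $814 × 30% = $244.20. Cost to patient: $452.20. OOP to date $1144.20.
Claim 3 ($1565): deductible met; 30% of $1565 = $469.50. Cost to patient: $469.50. OOP to date $1613.70.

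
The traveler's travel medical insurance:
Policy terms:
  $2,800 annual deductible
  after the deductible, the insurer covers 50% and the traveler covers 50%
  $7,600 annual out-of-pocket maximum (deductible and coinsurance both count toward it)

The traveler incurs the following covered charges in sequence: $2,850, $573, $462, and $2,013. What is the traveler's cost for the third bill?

Bill 1, $2,850: deductible takes $2,800, $50 remains; traveler's 50% is $25. Traveler pays $2,825; OOP now $2,825.
Bill 2, $573: deductible met; 50% of $573 = $286.50. Traveler pays $286.50; OOP now $3,111.50.
Bill 3, $462: 50% coinsurance on $462 = $231. Traveler pays $231; OOP now $3,342.50.

$231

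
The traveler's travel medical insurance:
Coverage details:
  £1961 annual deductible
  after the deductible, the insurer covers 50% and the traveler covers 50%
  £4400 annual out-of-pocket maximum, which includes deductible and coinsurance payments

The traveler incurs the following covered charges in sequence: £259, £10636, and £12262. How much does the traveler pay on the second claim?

Claim 1 — £259: fully absorbed by the deductible. Traveler pays £259; OOP now £259.
Claim 2 — £10636: £1702 finishes the deductible; £8934 goes to coinsurance; coinsurance £8934 × 50% = £4467. Deductible plus coinsurance: £1702 + £4467 = £6169. Adding that to £259 gives £6428, past the £4400 cap; traveler pays only £4400 − £259 = £4141.

£4141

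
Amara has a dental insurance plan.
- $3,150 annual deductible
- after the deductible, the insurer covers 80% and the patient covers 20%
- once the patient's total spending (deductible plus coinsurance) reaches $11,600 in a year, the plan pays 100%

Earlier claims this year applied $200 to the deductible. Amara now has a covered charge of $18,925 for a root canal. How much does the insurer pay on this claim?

$200 of the $3,150 deductible is already met, leaving $2,950.
The remaining $15,975 (= $18,925 − $2,950) moves to coinsurance.
Patient's 20% share of $15,975 is $3,195.
That puts the patient's cost at $2,950 + $3,195 = $6,145 before any cap.
Total out-of-pocket so far would be $200 + $6,145 = $6,345, below the $11,600 cap — no reduction.
Insurer pays the balance: $18,925 − $6,145 = $12,780.

$12,780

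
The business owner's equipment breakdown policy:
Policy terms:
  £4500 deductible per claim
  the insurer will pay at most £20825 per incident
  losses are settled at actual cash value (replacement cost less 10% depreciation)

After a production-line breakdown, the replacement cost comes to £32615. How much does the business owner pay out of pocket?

£11790

Actual cash value after 10% depreciation: £32615 × 90% = £29353.50.
Subtract the deductible: £29353.50 − £4500 = £24853.50.
The £20825 per-incident cap binds; insurer pays £20825.
Out of pocket: £32615 − £20825 = £11790.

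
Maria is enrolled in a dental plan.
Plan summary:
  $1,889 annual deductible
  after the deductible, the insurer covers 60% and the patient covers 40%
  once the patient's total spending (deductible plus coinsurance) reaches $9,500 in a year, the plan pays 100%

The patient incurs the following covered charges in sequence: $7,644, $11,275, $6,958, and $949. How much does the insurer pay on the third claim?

$6,159

Claim 1 — $7,644: $1,889 to deductible, leaving $5,755; patient's 40% is $2,302. Cost to patient: $4,191. OOP to date $4,191. Plan pays $7,644 − $4,191 = $3,453.
Claim 2 — $11,275: deductible already satisfied, so patient's share is 40% × $11,275 = $4,510. Patient owes $4,510 (running OOP $8,701). Insurer: $11,275 − $4,510 = $6,765.
Claim 3 — $6,958: 40% coinsurance on $6,958 = $2,783.20. OOP would hit $11,484.20 > $9,500, so the cap limits the patient to $9,500 − $8,701 = $799. Insurer: $6,958 − $799 = $6,159.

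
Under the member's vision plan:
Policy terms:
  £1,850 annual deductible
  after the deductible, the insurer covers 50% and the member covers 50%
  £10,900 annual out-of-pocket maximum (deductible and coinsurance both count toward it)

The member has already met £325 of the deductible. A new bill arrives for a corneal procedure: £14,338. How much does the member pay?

£7,931.50

Deductible still to meet: £1,850 − £325 = £1,525.
After the £1,525 deductible portion, £14,338 − £1,525 = £12,813 is subject to coinsurance.
50% of £12,813 = £6,406.50 falls to the member.
That puts the member's cost at £1,525 + £6,406.50 = £7,931.50 before any cap.
Total out-of-pocket so far would be £325 + £7,931.50 = £8,256.50, below the £10,900 cap — no reduction.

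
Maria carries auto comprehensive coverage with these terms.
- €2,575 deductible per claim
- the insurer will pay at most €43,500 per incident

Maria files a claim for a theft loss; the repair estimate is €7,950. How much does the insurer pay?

€5,375

After the deductible, €7,950 − €2,575 = €5,375 remains.
€5,375 is within the €43,500 limit, so the insurer pays €5,375.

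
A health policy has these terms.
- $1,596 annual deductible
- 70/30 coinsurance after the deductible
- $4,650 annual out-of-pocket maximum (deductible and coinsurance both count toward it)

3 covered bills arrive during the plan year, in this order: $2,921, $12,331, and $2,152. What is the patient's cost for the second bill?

$2,656.50

Bill 1, $2,921: deductible takes $1,596, $1,325 remains; patient's 30% is $397.50. Patient pays $1,993.50; OOP now $1,993.50.
Bill 2, $12,331: deductible met; 30% of $12,331 = $3,699.30. Adding that to $1,993.50 gives $5,692.80, past the $4,650 cap; patient pays only $4,650 − $1,993.50 = $2,656.50.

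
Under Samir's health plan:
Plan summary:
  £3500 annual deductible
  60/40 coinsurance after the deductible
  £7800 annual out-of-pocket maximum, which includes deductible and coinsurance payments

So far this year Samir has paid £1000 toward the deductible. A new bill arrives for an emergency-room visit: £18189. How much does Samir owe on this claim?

£6800

£1000 of the £3500 deductible is already met, leaving £2500.
The remaining £15689 (= £18189 − £2500) moves to coinsurance.
Patient's 40% share of £15689 is £6275.60.
Patient responsibility before any cap: £2500 + £6275.60 = £8775.60.
Adding £8775.60 to the £1000 already spent would give £9775.60, which exceeds the £7800 cap; the patient pays just £7800 − £1000 = £6800.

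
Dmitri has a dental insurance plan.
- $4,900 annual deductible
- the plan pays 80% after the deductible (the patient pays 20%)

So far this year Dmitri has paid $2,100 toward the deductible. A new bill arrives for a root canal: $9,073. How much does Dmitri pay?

$4,054.60

Remaining deductible: $4,900 − $2,100 = $2,800.
The remaining $6,273 (= $9,073 − $2,800) moves to coinsurance.
Patient's 20% share of $6,273 is $1,254.60.
Patient responsibility: $2,800 + $1,254.60 = $4,054.60.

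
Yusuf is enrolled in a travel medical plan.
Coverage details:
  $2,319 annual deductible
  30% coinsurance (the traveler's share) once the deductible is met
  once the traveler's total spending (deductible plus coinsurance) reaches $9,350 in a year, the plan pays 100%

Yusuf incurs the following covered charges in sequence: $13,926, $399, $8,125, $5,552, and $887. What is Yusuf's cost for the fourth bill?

Claim 1 — $13,926: $2,319 finishes the deductible; $11,607 goes to coinsurance; traveler's 30% is $3,482.10. Cost to traveler: $5,801.10. OOP to date $5,801.10.
Claim 2 — $399: deductible already satisfied, so traveler's share is 30% × $399 = $119.70. Traveler pays $119.70; OOP now $5,920.80.
Claim 3 — $8,125: deductible already satisfied, so traveler's share is 30% × $8,125 = $2,437.50. Cost to traveler: $2,437.50. OOP to date $8,358.30.
Claim 4 — $5,552: deductible met; 30% of $5,552 = $1,665.60. OOP would hit $10,023.90 > $9,350, so the cap limits the traveler to $9,350 − $8,358.30 = $991.70.

$991.70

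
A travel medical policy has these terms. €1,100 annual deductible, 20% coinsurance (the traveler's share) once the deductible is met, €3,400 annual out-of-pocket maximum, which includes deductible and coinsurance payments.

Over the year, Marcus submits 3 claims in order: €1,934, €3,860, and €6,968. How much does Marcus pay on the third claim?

Claim 1 (€1,934): €1,100 to deductible, leaving €834; coinsurance €834 × 20% = €166.80. Traveler pays €1,266.80; OOP now €1,266.80.
Claim 2 (€3,860): deductible already satisfied, so traveler's share is 20% × €3,860 = €772. Cost to traveler: €772. OOP to date €2,038.80.
Claim 3 (€6,968): deductible met; 20% of €6,968 = €1,393.60. OOP would hit €3,432.40 > €3,400, so the cap limits the traveler to €3,400 − €2,038.80 = €1,361.20.

€1,361.20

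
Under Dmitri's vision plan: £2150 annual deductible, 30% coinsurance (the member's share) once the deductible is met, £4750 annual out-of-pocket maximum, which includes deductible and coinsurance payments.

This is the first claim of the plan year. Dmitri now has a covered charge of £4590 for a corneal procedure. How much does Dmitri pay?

£2882

The full £2150 deductible is still open; £2150 of this bill applies to it.
The remaining £2440 (= £4590 − £2150) moves to coinsurance.
Member's 30% share of £2440 is £732.
Member responsibility before any cap: £2150 + £732 = £2882.
Total out-of-pocket so far would be £0 + £2882 = £2882, below the £4750 cap — no reduction.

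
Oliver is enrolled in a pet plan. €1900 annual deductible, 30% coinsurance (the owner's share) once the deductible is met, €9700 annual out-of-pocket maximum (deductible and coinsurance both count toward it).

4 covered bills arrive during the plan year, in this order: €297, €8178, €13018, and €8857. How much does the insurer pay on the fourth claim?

€6934.90

Claim 1 (€297): fully absorbed by the deductible. Cost to owner: €297. OOP to date €297. Plan pays €297 − €297 = €0.
Claim 2 (€8178): deductible takes €1603, €6575 remains; 30% of €6575 = €1972.50. Cost to owner: €3575.50. OOP to date €3872.50. Plan pays €8178 − €3575.50 = €4602.50.
Claim 3 (€13018): 30% coinsurance on €13018 = €3905.40. Cost to owner: €3905.40. OOP to date €7777.90. Plan pays €13018 − €3905.40 = €9112.60.
Claim 4 (€8857): 30% coinsurance on €8857 = €2657.10. OOP would hit €10435 > €9700, so the cap limits the owner to €9700 − €7777.90 = €1922.10. Insurer: €8857 − €1922.10 = €6934.90.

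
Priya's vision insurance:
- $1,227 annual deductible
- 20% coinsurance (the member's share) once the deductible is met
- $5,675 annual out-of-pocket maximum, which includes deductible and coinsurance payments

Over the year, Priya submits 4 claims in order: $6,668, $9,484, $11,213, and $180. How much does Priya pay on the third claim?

$1,463

Bill 1, $6,668: deductible takes $1,227, $5,441 remains; 20% of $5,441 = $1,088.20. Member pays $2,315.20; OOP now $2,315.20.
Bill 2, $9,484: 20% coinsurance on $9,484 = $1,896.80. Member owes $1,896.80 (running OOP $4,212).
Bill 3, $11,213: 20% coinsurance on $11,213 = $2,242.60. OOP would hit $6,454.60 > $5,675, so the cap limits the member to $5,675 − $4,212 = $1,463.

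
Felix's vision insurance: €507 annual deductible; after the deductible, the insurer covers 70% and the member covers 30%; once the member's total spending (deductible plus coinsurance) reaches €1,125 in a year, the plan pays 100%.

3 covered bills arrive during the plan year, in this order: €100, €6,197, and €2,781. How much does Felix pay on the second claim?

€1,025

Claim 1 — €100: fully absorbed by the deductible. Member owes €100 (running OOP €100).
Claim 2 — €6,197: €407 finishes the deductible; €5,790 goes to coinsurance; 30% of €5,790 = €1,737. Deductible plus coinsurance: €407 + €1,737 = €2,144. OOP would hit €2,244 > €1,125, so the cap limits the member to €1,125 − €100 = €1,025.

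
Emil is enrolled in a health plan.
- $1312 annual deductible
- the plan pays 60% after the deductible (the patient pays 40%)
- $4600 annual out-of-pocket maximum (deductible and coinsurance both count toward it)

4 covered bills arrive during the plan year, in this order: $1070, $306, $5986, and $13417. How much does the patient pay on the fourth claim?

#1 ($1070): fully absorbed by the deductible. Cost to patient: $1070. OOP to date $1070.
#2 ($306): $242 to deductible, leaving $64; coinsurance $64 × 40% = $25.60. Patient pays $267.60; OOP now $1337.60.
#3 ($5986): deductible already satisfied, so patient's share is 40% × $5986 = $2394.40. Patient owes $2394.40 (running OOP $3732).
#4 ($13417): 40% coinsurance on $13417 = $5366.80. That would push OOP to $9098.80, over the $4600 cap, so patient pays $4600 − $3732 = $868.

$868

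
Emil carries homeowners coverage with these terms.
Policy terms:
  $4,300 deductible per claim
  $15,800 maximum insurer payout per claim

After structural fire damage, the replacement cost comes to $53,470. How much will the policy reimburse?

Subtract the deductible: $53,470 − $4,300 = $49,170.
$49,170 exceeds the $15,800 limit, so the insurer pays the limit: $15,800.

$15,800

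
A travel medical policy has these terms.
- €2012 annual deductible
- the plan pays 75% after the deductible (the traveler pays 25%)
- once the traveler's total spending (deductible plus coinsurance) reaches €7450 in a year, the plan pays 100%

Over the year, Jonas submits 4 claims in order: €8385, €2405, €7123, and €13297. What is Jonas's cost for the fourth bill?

Claim 1 (€8385): €2012 to deductible, leaving €6373; traveler's 25% is €1593.25. Traveler owes €3605.25 (running OOP €3605.25).
Claim 2 (€2405): deductible already satisfied, so traveler's share is 25% × €2405 = €601.25. Traveler pays €601.25; OOP now €4206.50.
Claim 3 (€7123): deductible met; 25% of €7123 = €1780.75. Traveler owes €1780.75 (running OOP €5987.25).
Claim 4 (€13297): deductible already satisfied, so traveler's share is 25% × €13297 = €3324.25. Adding that to €5987.25 gives €9311.50, past the €7450 cap; traveler pays only €7450 − €5987.25 = €1462.75.

€1462.75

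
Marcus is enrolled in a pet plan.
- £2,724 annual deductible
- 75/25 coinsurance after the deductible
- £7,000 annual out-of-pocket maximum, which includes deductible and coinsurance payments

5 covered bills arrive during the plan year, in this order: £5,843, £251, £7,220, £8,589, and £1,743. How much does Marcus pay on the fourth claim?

Claim 1 — £5,843: £2,724 finishes the deductible; £3,119 goes to coinsurance; 25% of £3,119 = £779.75. Owner owes £3,503.75 (running OOP £3,503.75).
Claim 2 — £251: deductible met; 25% of £251 = £62.75. Owner owes £62.75 (running OOP £3,566.50).
Claim 3 — £7,220: deductible met; 25% of £7,220 = £1,805. Owner owes £1,805 (running OOP £5,371.50).
Claim 4 — £8,589: 25% coinsurance on £8,589 = £2,147.25. Adding that to £5,371.50 gives £7,518.75, past the £7,000 cap; owner pays only £7,000 − £5,371.50 = £1,628.50.

£1,628.50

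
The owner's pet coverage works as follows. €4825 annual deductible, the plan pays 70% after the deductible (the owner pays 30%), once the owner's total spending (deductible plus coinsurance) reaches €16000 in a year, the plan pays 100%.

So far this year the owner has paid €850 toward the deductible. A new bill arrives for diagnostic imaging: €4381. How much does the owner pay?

€4096.80

Remaining deductible: €4825 − €850 = €3975.
After the €3975 deductible portion, €4381 − €3975 = €406 is subject to coinsurance.
Owner's 30% share of €406 is €121.80.
So the owner owes €3975 + €121.80 = €4096.80 before any cap.
Total out-of-pocket so far would be €850 + €4096.80 = €4946.80, below the €16000 cap — no reduction.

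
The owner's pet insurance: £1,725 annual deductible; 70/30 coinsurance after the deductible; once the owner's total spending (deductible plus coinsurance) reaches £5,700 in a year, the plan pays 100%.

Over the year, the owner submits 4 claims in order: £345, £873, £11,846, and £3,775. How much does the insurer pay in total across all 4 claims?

£11,139

#1 (£345): entire amount goes to the deductible. Cost to owner: £345. OOP to date £345. Insurer: £345 − £345 = £0.
#2 (£873): all of it applies to the deductible. Owner owes £873 (running OOP £1,218). Plan pays £873 − £873 = £0.
#3 (£11,846): deductible takes £507, £11,339 remains; owner's 30% is £3,401.70. Owner pays £3,908.70; OOP now £5,126.70. Plan pays £11,846 − £3,908.70 = £7,937.30.
#4 (£3,775): deductible met; 30% of £3,775 = £1,132.50. Adding that to £5,126.70 gives £6,259.20, past the £5,700 cap; owner pays only £5,700 − £5,126.70 = £573.30. Insurer: £3,775 − £573.30 = £3,201.70.
Insurer total: £0 + £0 + £7,937.30 + £3,201.70 = £11,139.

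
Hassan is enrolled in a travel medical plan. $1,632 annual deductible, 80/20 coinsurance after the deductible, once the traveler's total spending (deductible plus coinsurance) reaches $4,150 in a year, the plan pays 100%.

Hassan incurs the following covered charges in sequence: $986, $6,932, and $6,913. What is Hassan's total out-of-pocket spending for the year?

$4,150

Claim 1 ($986): entire amount goes to the deductible. Traveler owes $986 (running OOP $986).
Claim 2 ($6,932): $646 finishes the deductible; $6,286 goes to coinsurance; 20% of $6,286 = $1,257.20. Traveler pays $1,903.20; OOP now $2,889.20.
Claim 3 ($6,913): deductible already satisfied, so traveler's share is 20% × $6,913 = $1,382.60. That would push OOP to $4,271.80, over the $4,150 cap, so traveler pays $4,150 − $2,889.20 = $1,260.80.
Total paid by the traveler: $986 + $1,903.20 + $1,260.80 = $4,150.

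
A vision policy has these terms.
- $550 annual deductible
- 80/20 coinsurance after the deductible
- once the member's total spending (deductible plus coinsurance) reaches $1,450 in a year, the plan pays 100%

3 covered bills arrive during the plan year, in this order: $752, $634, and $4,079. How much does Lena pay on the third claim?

Claim 1 — $752: $550 to deductible, leaving $202; 20% of $202 = $40.40. Cost to member: $590.40. OOP to date $590.40.
Claim 2 — $634: 20% coinsurance on $634 = $126.80. Cost to member: $126.80. OOP to date $717.20.
Claim 3 — $4,079: deductible already satisfied, so member's share is 20% × $4,079 = $815.80. OOP would hit $1,533 > $1,450, so the cap limits the member to $1,450 − $717.20 = $732.80.

$732.80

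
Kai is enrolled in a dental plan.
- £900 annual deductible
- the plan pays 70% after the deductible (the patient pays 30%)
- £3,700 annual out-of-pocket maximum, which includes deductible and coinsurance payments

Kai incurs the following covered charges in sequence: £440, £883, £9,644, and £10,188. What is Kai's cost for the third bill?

Claim 1 (£440): fully absorbed by the deductible. Patient pays £440; OOP now £440.
Claim 2 (£883): £460 to deductible, leaving £423; coinsurance £423 × 30% = £126.90. Cost to patient: £586.90. OOP to date £1,026.90.
Claim 3 (£9,644): 30% coinsurance on £9,644 = £2,893.20. OOP would hit £3,920.10 > £3,700, so the cap limits the patient to £3,700 − £1,026.90 = £2,673.10.

£2,673.10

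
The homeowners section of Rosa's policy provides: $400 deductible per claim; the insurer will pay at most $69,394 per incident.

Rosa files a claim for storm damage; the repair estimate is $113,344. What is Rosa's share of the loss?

Subtract the deductible: $113,344 − $400 = $112,944.
Since $112,944 > $69,394, the payout is capped at $69,394.
The homeowner bears the rest of the original loss: $113,344 − $69,394 = $43,950.

$43,950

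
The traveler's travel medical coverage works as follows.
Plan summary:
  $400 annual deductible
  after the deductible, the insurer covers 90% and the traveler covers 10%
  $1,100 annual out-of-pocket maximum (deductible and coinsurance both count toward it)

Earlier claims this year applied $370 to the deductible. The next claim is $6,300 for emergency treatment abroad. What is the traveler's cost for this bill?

$370 of the $400 deductible is already met, leaving $30.
After the $30 deductible portion, $6,300 − $30 = $6,270 is subject to coinsurance.
10% of $6,270 = $627 falls to the traveler.
Traveler responsibility before any cap: $30 + $627 = $657.
Year-to-date out-of-pocket becomes $370 + $657 = $1,027, still under the $1,100 maximum, so no cap applies.

$657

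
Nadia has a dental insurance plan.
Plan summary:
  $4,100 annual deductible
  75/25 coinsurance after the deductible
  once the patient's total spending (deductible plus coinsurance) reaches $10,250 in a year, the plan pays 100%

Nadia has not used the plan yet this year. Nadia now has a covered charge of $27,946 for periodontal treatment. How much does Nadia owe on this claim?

$10,061.50

Deductible not yet touched, so the first $4,100 of the bill goes to the deductible.
That leaves $27,946 − $4,100 = $23,846 for coinsurance.
Patient's 25% share of $23,846 is $5,961.50.
So the patient owes $4,100 + $5,961.50 = $10,061.50 before any cap.
Cumulative spending $0 + $10,061.50 = $10,061.50 stays under the $10,250 maximum.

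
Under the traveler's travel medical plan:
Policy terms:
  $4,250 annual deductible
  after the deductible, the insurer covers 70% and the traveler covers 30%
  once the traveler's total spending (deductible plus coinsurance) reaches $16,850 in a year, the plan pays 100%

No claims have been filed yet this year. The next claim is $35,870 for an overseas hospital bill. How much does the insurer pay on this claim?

$22,134

Deductible not yet touched, so the first $4,250 of the bill goes to the deductible.
After the $4,250 deductible portion, $35,870 − $4,250 = $31,620 is subject to coinsurance.
Coinsurance: $31,620 × 30% = $9,486.
So the traveler owes $4,250 + $9,486 = $13,736 before any cap.
Total out-of-pocket so far would be $0 + $13,736 = $13,736, below the $16,850 cap — no reduction.
The insurer covers the remainder: $35,870 − $13,736 = $22,134.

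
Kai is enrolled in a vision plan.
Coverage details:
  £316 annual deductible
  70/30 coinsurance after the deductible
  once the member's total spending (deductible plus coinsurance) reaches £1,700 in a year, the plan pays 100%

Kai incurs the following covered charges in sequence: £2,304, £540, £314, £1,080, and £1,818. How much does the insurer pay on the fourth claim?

Claim 1 (£2,304): £316 to deductible, leaving £1,988; 30% of £1,988 = £596.40. Cost to member: £912.40. OOP to date £912.40. Plan pays £2,304 − £912.40 = £1,391.60.
Claim 2 (£540): deductible met; 30% of £540 = £162. Member owes £162 (running OOP £1,074.40). Plan pays £540 − £162 = £378.
Claim 3 (£314): 30% coinsurance on £314 = £94.20. Member pays £94.20; OOP now £1,168.60. Insurer: £314 − £94.20 = £219.80.
Claim 4 (£1,080): deductible met; 30% of £1,080 = £324. Member owes £324 (running OOP £1,492.60). Plan pays £1,080 − £324 = £756.

£756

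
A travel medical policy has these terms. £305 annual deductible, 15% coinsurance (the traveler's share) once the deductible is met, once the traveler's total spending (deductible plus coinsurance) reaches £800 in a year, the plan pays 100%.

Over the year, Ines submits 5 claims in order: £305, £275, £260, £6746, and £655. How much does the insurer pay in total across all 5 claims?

£7441

#1 (£305): all of it applies to the deductible. Traveler pays £305; OOP now £305. Plan pays £305 − £305 = £0.
#2 (£275): 15% coinsurance on £275 = £41.25. Cost to traveler: £41.25. OOP to date £346.25. Insurer: £275 − £41.25 = £233.75.
#3 (£260): 15% coinsurance on £260 = £39. Traveler owes £39 (running OOP £385.25). Plan pays £260 − £39 = £221.
#4 (£6746): 15% coinsurance on £6746 = £1011.90. Adding that to £385.25 gives £1397.15, past the £800 cap; traveler pays only £800 − £385.25 = £414.75. Plan pays £6746 − £414.75 = £6331.25.
#5 (£655): deductible already satisfied, so traveler's share is 15% × £655 = £98.25. OOP would hit £898.25 > £800, so the cap limits the traveler to £800 − £800 = £0. Plan pays £655 − £0 = £655.
Insurer total: £0 + £233.75 + £221 + £6331.25 + £655 = £7441.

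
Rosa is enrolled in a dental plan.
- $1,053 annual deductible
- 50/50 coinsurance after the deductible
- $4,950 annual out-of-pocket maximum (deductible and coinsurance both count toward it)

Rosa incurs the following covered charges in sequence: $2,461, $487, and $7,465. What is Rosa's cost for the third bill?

$2,949.50

Bill 1, $2,461: $1,053 finishes the deductible; $1,408 goes to coinsurance; patient's 50% is $704. Patient pays $1,757; OOP now $1,757.
Bill 2, $487: deductible already satisfied, so patient's share is 50% × $487 = $243.50. Patient pays $243.50; OOP now $2,000.50.
Bill 3, $7,465: deductible already satisfied, so patient's share is 50% × $7,465 = $3,732.50. Adding that to $2,000.50 gives $5,733, past the $4,950 cap; patient pays only $4,950 − $2,000.50 = $2,949.50.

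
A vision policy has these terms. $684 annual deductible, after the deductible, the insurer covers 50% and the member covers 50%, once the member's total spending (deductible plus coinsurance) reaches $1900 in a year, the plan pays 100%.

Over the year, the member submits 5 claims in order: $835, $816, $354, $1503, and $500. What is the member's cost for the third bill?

$177

Claim 1 ($835): $684 to deductible, leaving $151; coinsurance $151 × 50% = $75.50. Member pays $759.50; OOP now $759.50.
Claim 2 ($816): deductible met; 50% of $816 = $408. Member pays $408; OOP now $1167.50.
Claim 3 ($354): deductible already satisfied, so member's share is 50% × $354 = $177. Member owes $177 (running OOP $1344.50).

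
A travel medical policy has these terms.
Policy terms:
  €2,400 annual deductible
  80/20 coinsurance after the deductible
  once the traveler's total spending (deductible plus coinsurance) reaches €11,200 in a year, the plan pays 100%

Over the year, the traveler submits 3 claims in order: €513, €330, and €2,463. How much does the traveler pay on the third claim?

€1,738.20

Claim 1 (€513): all of it applies to the deductible. Traveler pays €513; OOP now €513.
Claim 2 (€330): entire amount goes to the deductible. Traveler owes €330 (running OOP €843).
Claim 3 (€2,463): deductible takes €1,557, €906 remains; 20% of €906 = €181.20. Traveler owes €1,738.20 (running OOP €2,581.20).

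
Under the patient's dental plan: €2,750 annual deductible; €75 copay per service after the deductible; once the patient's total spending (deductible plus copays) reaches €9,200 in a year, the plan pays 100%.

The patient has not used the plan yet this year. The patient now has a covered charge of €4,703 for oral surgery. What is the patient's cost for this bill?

€2,825

Deductible not yet touched, so the first €2,750 of the bill goes to the deductible.
The remaining €1,953 (= €4,703 − €2,750) moves to the copay.
Copay on this service: €75.
That puts the patient's cost at €2,750 + €75 = €2,825 before any cap.
Year-to-date out-of-pocket becomes €0 + €2,825 = €2,825, still under the €9,200 maximum, so no cap applies.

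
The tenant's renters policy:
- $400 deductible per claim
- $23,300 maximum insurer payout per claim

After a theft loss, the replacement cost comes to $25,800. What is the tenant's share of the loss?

Less the $400 deductible: $25,800 − $400 = $25,400.
The $23,300 per-incident cap binds; insurer pays $23,300.
Out of pocket: $25,800 − $23,300 = $2,500.

$2,500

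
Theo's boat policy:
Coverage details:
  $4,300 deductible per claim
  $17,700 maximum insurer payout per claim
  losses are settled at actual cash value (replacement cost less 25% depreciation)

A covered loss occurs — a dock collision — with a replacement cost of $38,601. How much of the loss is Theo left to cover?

$20,901

At 25% depreciation, ACV = $38,601 − $9,650.25 = $28,950.75.
Less the $4,300 deductible: $28,950.75 − $4,300 = $24,650.75.
Since $24,650.75 > $17,700, the payout is capped at $17,700.
Owner's share is the uncovered remainder: $38,601 − $17,700 = $20,901.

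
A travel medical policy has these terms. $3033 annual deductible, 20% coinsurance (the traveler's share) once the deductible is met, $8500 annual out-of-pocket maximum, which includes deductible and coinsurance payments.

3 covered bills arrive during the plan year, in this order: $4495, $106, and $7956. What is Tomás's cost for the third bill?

$1591.20

#1 ($4495): $3033 to deductible, leaving $1462; traveler's 20% is $292.40. Cost to traveler: $3325.40. OOP to date $3325.40.
#2 ($106): deductible met; 20% of $106 = $21.20. Traveler pays $21.20; OOP now $3346.60.
#3 ($7956): 20% coinsurance on $7956 = $1591.20. Traveler owes $1591.20 (running OOP $4937.80).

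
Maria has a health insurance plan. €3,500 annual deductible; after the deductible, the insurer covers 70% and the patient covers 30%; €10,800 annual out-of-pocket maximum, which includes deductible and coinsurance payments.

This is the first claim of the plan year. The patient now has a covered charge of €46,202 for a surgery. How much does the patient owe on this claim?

Nothing has been paid toward the €3,500 deductible, so the first €3,500 of this charge is applied there.
That leaves €46,202 − €3,500 = €42,702 for coinsurance.
30% of €42,702 = €12,810.60 falls to the patient.
That puts the patient's cost at €3,500 + €12,810.60 = €16,310.60 before any cap.
Year-to-date out-of-pocket would reach €0 + €16,310.60 = €16,310.60, above the €10,800 maximum, so the patient pays only €10,800 − €0 = €10,800.

€10,800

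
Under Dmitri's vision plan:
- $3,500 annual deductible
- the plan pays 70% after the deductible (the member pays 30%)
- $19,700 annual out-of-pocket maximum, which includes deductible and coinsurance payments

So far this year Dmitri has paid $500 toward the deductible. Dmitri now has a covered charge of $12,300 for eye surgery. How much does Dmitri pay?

$5,790

Deductible still to meet: $3,500 − $500 = $3,000.
After the $3,000 deductible portion, $12,300 − $3,000 = $9,300 is subject to coinsurance.
30% of $9,300 = $2,790 falls to the member.
So the member owes $3,000 + $2,790 = $5,790 before any cap.
Total out-of-pocket so far would be $500 + $5,790 = $6,290, below the $19,700 cap — no reduction.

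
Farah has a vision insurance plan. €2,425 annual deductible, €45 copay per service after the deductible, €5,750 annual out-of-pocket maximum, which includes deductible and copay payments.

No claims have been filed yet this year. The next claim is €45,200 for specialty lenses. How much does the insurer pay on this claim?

€42,730

Deductible not yet touched, so the first €2,425 of the bill goes to the deductible.
That leaves €45,200 − €2,425 = €42,775 for the copay.
Copay on this service: €45.
So the member owes €2,425 + €45 = €2,470 before any cap.
Total out-of-pocket so far would be €0 + €2,470 = €2,470, below the €5,750 cap — no reduction.
The plan picks up €45,200 − €2,470 = €42,730.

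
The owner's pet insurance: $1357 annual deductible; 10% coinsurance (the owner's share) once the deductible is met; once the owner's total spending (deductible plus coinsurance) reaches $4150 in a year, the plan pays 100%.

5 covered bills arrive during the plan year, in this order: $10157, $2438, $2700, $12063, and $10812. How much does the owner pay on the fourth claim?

$1206.30

Bill 1, $10157: $1357 finishes the deductible; $8800 goes to coinsurance; owner's 10% is $880. Owner pays $2237; OOP now $2237.
Bill 2, $2438: 10% coinsurance on $2438 = $243.80. Owner pays $243.80; OOP now $2480.80.
Bill 3, $2700: 10% coinsurance on $2700 = $270. Owner owes $270 (running OOP $2750.80).
Bill 4, $12063: 10% coinsurance on $12063 = $1206.30. Owner pays $1206.30; OOP now $3957.10.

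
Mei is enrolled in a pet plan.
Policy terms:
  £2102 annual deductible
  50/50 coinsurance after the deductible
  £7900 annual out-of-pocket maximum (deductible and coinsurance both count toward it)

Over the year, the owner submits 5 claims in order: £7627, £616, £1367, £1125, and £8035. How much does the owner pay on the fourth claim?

£562.50

#1 (£7627): £2102 finishes the deductible; £5525 goes to coinsurance; coinsurance £5525 × 50% = £2762.50. Owner pays £4864.50; OOP now £4864.50.
#2 (£616): 50% coinsurance on £616 = £308. Cost to owner: £308. OOP to date £5172.50.
#3 (£1367): deductible already satisfied, so owner's share is 50% × £1367 = £683.50. Cost to owner: £683.50. OOP to date £5856.
#4 (£1125): deductible met; 50% of £1125 = £562.50. Cost to owner: £562.50. OOP to date £6418.50.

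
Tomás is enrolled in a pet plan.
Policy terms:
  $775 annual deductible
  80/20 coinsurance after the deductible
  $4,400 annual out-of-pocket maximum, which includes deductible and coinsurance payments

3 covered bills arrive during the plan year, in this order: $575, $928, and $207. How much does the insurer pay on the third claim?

#1 ($575): fully absorbed by the deductible. Cost to owner: $575. OOP to date $575. Insurer: $575 − $575 = $0.
#2 ($928): $200 to deductible, leaving $728; 20% of $728 = $145.60. Owner owes $345.60 (running OOP $920.60). Plan pays $928 − $345.60 = $582.40.
#3 ($207): deductible already satisfied, so owner's share is 20% × $207 = $41.40. Owner pays $41.40; OOP now $962. Plan pays $207 − $41.40 = $165.60.

$165.60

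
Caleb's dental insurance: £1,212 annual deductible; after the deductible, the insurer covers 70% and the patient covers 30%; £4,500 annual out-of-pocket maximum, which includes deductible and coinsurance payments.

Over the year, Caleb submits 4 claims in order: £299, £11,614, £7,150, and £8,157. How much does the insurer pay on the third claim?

Claim 1 (£299): entire amount goes to the deductible. Patient pays £299; OOP now £299. Insurer: £299 − £299 = £0.
Claim 2 (£11,614): £913 finishes the deductible; £10,701 goes to coinsurance; coinsurance £10,701 × 30% = £3,210.30. Patient owes £4,123.30 (running OOP £4,422.30). Insurer: £11,614 − £4,123.30 = £7,490.70.
Claim 3 (£7,150): deductible already satisfied, so patient's share is 30% × £7,150 = £2,145. Adding that to £4,422.30 gives £6,567.30, past the £4,500 cap; patient pays only £4,500 − £4,422.30 = £77.70. Insurer: £7,150 − £77.70 = £7,072.30.

£7,072.30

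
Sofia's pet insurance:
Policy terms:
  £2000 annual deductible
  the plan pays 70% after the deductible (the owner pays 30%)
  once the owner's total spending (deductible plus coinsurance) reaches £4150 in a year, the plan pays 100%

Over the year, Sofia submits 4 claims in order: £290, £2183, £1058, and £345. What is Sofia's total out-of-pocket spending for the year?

Claim 1 (£290): all of it applies to the deductible. Cost to owner: £290. OOP to date £290.
Claim 2 (£2183): £1710 finishes the deductible; £473 goes to coinsurance; coinsurance £473 × 30% = £141.90. Owner pays £1851.90; OOP now £2141.90.
Claim 3 (£1058): deductible already satisfied, so owner's share is 30% × £1058 = £317.40. Owner owes £317.40 (running OOP £2459.30).
Claim 4 (£345): deductible met; 30% of £345 = £103.50. Owner owes £103.50 (running OOP £2562.80).
Summing the owner's payments: £290 + £1851.90 + £317.40 + £103.50 = £2562.80.

£2562.80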